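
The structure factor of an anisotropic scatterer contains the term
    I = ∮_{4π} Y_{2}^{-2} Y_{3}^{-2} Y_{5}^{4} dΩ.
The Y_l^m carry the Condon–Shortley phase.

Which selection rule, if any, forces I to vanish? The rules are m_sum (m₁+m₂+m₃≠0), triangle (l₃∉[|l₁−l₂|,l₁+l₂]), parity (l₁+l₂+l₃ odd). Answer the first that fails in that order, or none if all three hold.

none

Σmᵢ = 0  ✓
l₃∈[|l₁−l₂|,l₁+l₂]=[1,5], have l₃=5  ✓
Σlᵢ = 10 ⇒ even  ✓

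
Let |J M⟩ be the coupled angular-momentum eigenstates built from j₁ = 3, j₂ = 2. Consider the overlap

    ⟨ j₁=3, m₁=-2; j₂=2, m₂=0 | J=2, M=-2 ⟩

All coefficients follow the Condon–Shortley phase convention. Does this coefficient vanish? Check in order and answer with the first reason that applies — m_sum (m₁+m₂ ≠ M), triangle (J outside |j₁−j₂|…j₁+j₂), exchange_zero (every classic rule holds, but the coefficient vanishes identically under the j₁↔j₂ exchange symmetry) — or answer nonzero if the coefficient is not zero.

nonzero

m-sum: m₁+m₂ = -2+0 = -2, M = -2  ✓
triangle: |j₁−j₂| = 1 ≤ J = 2 ≤ j₁+j₂ = 5  ✓
exchange: j₁≠j₂ or m₁≠m₂ — the exchange symmetry imposes no constraint here
value check: CG = +√(5/14) = +0.597614 ≠ 0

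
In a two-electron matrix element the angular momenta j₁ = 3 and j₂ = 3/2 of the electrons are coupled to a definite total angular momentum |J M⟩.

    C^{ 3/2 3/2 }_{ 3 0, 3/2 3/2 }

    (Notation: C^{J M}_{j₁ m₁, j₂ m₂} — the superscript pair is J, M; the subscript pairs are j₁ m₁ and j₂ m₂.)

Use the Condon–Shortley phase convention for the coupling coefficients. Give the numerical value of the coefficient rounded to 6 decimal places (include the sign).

−√(1/35) ≈ -0.169031

√[4·3!3!0!/7! · 3!3!3!0!3!0!] = √(1296/35)
  +(−1)^3/∏(3,0,0,0,3,0)! = -1/36  (running -1/36)
⟨..|..⟩ = √(1296/35)·(-1/36) = -0.169031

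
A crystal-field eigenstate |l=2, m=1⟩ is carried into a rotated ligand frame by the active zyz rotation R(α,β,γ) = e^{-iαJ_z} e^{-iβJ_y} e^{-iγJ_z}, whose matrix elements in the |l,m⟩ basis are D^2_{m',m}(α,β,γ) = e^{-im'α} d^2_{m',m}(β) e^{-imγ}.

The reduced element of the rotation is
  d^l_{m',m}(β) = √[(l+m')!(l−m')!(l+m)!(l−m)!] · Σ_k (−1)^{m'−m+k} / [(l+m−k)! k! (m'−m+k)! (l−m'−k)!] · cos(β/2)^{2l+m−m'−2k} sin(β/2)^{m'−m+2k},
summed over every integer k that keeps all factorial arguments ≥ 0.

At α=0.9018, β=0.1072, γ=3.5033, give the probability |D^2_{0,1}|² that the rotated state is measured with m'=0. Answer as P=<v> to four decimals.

D^2_{0,1}(0.9018,0.1072,3.5033) = e^{-i·0·0.9018}·d^2_{0,1}(0.1072)·e^{-i·1·3.5033}. Compute d first:
Half-angle: c=0.998564, s=0.053574. N=√(2·2·6·1)=4.898979
k∈{1,2} keeps every argument non-negative
  k=1: (−1)^0·4.8990/(2)·0.9986^3·0.0536^1 = +0.130665
  k=2: (−1)^1·4.8990/(2)·0.9986^1·0.0536^3 = -0.000376
d^2_{0,1}(0.1072) = +0.130665 -0.000376 = +0.130289
|D^2_{0,1}|² = |d^2_{0,1}(β)|² = (+0.130289)² = 0.016975 (the z-rotation phases have unit modulus)

P=0.0170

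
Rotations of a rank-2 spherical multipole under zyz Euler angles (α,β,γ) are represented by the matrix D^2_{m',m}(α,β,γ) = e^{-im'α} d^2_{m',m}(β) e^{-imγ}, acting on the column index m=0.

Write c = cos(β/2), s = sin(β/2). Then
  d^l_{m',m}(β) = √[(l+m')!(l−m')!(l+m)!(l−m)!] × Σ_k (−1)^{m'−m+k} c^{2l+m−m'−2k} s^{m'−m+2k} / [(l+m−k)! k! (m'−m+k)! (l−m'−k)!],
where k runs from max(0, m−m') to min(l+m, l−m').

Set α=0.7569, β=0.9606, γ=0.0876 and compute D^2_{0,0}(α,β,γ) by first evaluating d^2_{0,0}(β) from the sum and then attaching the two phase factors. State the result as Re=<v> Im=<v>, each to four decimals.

Split into d^2_{0,0}(β=0.9606) × two z-phases.
Half-angle: c=0.886856, s=0.462045. N=√(2·2·2·2)=4.000000
k: max(0,(0)−(0))=0 … min(2+(0),2−(0))=2
  k=0: (−1)^0·4.0000/(4)·0.8869^4·0.4620^0 = +0.618605
  k=1: (−1)^1·4.0000/(1)·0.8869^2·0.4620^2 = -0.671638
  k=2: (−1)^2·4.0000/(4)·0.8869^0·0.4620^4 = +0.045576
d^2_{0,0}(0.9606) = +0.618605 -0.671638 +0.045576 = -0.007458
Attach z-rotation phases: D = e^{-i(0)(0.7569)}·(-0.007458)·e^{-i(0)(0.0876)} = -0.007458+0.000000i

Re=-0.0075 Im=0.0000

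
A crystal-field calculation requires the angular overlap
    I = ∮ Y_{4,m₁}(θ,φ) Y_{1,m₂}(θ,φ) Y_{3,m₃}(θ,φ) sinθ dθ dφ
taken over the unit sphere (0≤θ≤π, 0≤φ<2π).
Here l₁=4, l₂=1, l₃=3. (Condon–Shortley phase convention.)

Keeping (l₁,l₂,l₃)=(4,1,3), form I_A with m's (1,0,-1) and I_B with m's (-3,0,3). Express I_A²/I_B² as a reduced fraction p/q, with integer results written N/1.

15/7

l's match ⇒ only the (l;m) 3-j factors differ between A and B.
A: triangle coeff Δ(4,1,3) = 1/252; Σ_t [1,1]: t=1:−1/48 = -1/48; (3j)²=5/84 [(4 1 3; 1 0 -1)], sign=-1
B: triangle coeff Δ(4,1,3) = 1/252; Σ_t [1,1]: t=1:−1/720 = -1/720; (3j)²=1/36 [(4 1 3; -3 0 3)], sign=-1
I_A²/I_B² = (5/84)/(1/36) = 15/7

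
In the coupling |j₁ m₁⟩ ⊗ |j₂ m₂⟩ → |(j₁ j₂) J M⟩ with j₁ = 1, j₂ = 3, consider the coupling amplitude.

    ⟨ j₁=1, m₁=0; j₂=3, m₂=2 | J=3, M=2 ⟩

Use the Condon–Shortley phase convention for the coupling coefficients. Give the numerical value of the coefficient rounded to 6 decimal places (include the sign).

-0.577350

√[7·1!1!5!/8! · 1!1!5!1!5!1!] = √(300)
  +(−1)^0/∏(0,1,1,5,0,0)! = 1/120  (running 1/120)
  +(−1)^1/∏(1,0,0,4,1,1)! = -1/24  (running -1/30)
⟨..|..⟩ = √(300)·(-1/30) = -0.577350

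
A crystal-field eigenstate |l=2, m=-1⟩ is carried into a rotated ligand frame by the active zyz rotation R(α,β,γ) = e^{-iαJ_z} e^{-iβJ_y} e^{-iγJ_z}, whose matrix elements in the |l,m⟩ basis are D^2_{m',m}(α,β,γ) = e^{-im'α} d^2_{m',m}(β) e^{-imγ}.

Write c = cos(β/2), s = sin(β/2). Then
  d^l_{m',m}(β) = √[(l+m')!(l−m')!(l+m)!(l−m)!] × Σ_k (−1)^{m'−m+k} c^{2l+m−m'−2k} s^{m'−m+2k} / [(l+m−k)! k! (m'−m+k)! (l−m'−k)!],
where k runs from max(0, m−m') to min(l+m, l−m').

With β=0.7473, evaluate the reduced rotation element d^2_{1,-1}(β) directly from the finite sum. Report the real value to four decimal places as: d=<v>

d^2_{1,-1}(β=0.7473) via the finite sum:
c=cos(0.747300/2)=0.931001, s=sin(0.747300/2)=0.365016; N=√[6·1·1·6]=6.000000
k: max(0,(-1)−(1))=0 … min(2+(-1),2−(1))=1
  k=0: (−1)^2·6.0000/(2)·0.9310^2·0.3650^2 = +0.346454
  k=1: (−1)^3·6.0000/(6)·0.9310^0·0.3650^4 = -0.017752
d^2_{1,-1}(0.7473) = +0.346454 -0.017752 = +0.328702

d=0.3287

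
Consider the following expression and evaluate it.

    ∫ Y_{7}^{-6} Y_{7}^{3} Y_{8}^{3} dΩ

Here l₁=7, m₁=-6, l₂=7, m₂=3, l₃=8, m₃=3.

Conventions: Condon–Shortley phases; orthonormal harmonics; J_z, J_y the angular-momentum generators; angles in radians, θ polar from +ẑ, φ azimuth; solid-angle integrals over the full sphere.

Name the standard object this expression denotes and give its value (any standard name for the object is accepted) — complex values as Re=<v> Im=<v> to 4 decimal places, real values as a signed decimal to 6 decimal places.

Gaunt coefficient, +0.088990

This is a Gaunt coefficient — the integral of a triple product of spherical harmonics over the sphere.
Checks pass: Σm=0; 22 even; l₃=8∈[0,14].
(2·7+1)(2·7+1)(2·8+1) = 3825
Δ: 6! 8! 8! / 23! → 1/22086194130
sum: t=0:+1/18289152000 t=1:−1/248832000 t=2:+1/24883200 t=3:−1/11943936 t=4:+1/24883200 t=5:−1/248832000 t=6:+1/18289152000 = -11/975421440
3j²(7 7 8; 0 0 0) = Δ·Π!·Σ² = 1750/289731  (sign -1)
sum: t=5:−1/3483648000 t=6:+1/2090188800 = 1/5225472000
3j²(7 7 8; -6 3 3) = Δ·Π!·Σ² = 32/7429  (sign -1)
combine: 4πI² = 3825·1750/289731·32/7429 = 4200000/42204149
take √, sign +1: I = 0.08899019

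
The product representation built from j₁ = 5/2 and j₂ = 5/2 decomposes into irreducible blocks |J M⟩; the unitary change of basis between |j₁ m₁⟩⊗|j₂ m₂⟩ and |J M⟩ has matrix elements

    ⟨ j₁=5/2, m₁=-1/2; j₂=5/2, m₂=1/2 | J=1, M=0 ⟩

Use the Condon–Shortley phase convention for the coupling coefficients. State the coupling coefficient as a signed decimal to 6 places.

+√(1/70) = +0.119523

√[3·4!1!1!/7! · 2!3!3!2!1!1!] = √(72/35)
  +(−1)^2/∏(2,2,1,1,0,0)! = 1/4  (running 1/4)
  +(−1)^3/∏(3,1,0,0,1,1)! = -1/6  (running 1/12)
⟨..|..⟩ = √(72/35)·(1/12) = +0.119523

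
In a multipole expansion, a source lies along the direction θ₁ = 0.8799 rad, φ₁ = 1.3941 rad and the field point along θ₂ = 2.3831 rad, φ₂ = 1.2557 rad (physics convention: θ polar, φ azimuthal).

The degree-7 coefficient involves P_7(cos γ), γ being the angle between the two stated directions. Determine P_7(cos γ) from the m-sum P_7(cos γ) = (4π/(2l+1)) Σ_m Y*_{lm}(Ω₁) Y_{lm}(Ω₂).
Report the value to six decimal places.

-0.131907

Summing Y*_{l m}(θ₁,φ₁)·Y_{l m}(θ₂,φ₂) over m ∈ [−7, 7]; prefactor 4π/(2·7+1) = 0.837758:
  [-7]  conj(Y_{7,-7})(Ω₁) = -0.07628 - 0.02646j ; Y_{7,-7}(Ω₂) = -0.02932 - 0.02160j ; Δ = 0.00167 + 0.00242j
  [-6]  conj(Y_{7,-6})(Ω₁) = -0.12208 + 0.21794j ; Y_{7,-6}(Ω₂) = -0.04521 + 0.13653j ; Δ = -0.02423 - 0.02652j
  [-5]  conj(Y_{7,-5})(Ω₁) = 0.32992 + 0.27081j ; Y_{7,-5}(Ω₂) = 0.33045 + 0.00155j ; Δ = 0.10860 + 0.09000j
  [-4]  conj(Y_{7,-4})(Ω₁) = 0.28587 - 0.24412j ; Y_{7,-4}(Ω₂) = -0.14020 - 0.43706j ; Δ = -0.14677 - 0.09072j
  [-3]  conj(Y_{7,-3})(Ω₁) = 0.00567 + 0.00968j ; Y_{7,-3}(Ω₂) = -0.23127 + 0.16704j ; Δ = -0.00293 - 0.00129j
  [-2]  conj(Y_{7,-2})(Ω₁) = 0.33823 - 0.12477j ; Y_{7,-2}(Ω₂) = -0.14148 - 0.10320j ; Δ = -0.06073 - 0.01725j
  [-1]  conj(Y_{7,-1})(Ω₁) = -0.02662 - 0.14911j ; Y_{7,-1}(Ω₂) = -0.11625 + 0.35664j ; Δ = 0.05627 + 0.00784j
  [+0]  conj(Y_{7,0})(Ω₁) = 0.32054 + 0.00000j ; Y_{7,0}(Ω₂) = -0.06616 + 0.00000j ; Δ = -0.02121 + 0.00000j
  [+1]  conj(Y_{7,1})(Ω₁) = 0.02662 - 0.14911j ; Y_{7,1}(Ω₂) = 0.11625 + 0.35664j ; Δ = 0.05627 - 0.00784j
  [+2]  conj(Y_{7,2})(Ω₁) = 0.33823 + 0.12477j ; Y_{7,2}(Ω₂) = -0.14148 + 0.10320j ; Δ = -0.06073 + 0.01725j
  [+3]  conj(Y_{7,3})(Ω₁) = -0.00567 + 0.00968j ; Y_{7,3}(Ω₂) = 0.23127 + 0.16704j ; Δ = -0.00293 + 0.00129j
  [+4]  conj(Y_{7,4})(Ω₁) = 0.28587 + 0.24412j ; Y_{7,4}(Ω₂) = -0.14020 + 0.43706j ; Δ = -0.14677 + 0.09072j
  [+5]  conj(Y_{7,5})(Ω₁) = -0.32992 + 0.27081j ; Y_{7,5}(Ω₂) = -0.33045 + 0.00155j ; Δ = 0.10860 - 0.09000j
  [+6]  conj(Y_{7,6})(Ω₁) = -0.12208 - 0.21794j ; Y_{7,6}(Ω₂) = -0.04521 - 0.13653j ; Δ = -0.02423 + 0.02652j
  [+7]  conj(Y_{7,7})(Ω₁) = 0.07628 - 0.02646j ; Y_{7,7}(Ω₂) = 0.02932 - 0.02160j ; Δ = 0.00167 - 0.00242j
Accumulated sum -0.15745 + 0.00000j; after 4π/(2l+1) scaling, -0.13191 + 0.00000j ⇒ P_7 = -0.131907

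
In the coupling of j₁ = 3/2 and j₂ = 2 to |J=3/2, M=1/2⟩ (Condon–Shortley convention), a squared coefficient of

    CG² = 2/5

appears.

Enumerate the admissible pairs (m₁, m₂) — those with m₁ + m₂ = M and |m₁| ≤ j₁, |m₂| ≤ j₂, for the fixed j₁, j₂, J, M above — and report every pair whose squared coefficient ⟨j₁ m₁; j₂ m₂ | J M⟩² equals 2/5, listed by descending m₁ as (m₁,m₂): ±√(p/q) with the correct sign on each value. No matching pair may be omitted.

(3/2,-1): +√(2/5); (-3/2,2): +√(2/5)

Admissible pairs with m₁+m₂ = M = 1/2: (-3/2,2), (-1/2,1), (1/2,0), (3/2,-1)
  (m₁,m₂)=(3/2,-1): CG² = 2/5, CG = +√(2/5)   ← matches the target
  (m₁,m₂)=(1/2,0): CG² = 1/5, CG = −√(1/5)
  (m₁,m₂)=(-1/2,1): CG² = 0/1, CG = 0
  (m₁,m₂)=(-3/2,2): CG² = 2/5, CG = +√(2/5)   ← matches the target
Pairs with CG² = 2/5: (3/2,-1): +√(2/5); (-3/2,2): +√(2/5)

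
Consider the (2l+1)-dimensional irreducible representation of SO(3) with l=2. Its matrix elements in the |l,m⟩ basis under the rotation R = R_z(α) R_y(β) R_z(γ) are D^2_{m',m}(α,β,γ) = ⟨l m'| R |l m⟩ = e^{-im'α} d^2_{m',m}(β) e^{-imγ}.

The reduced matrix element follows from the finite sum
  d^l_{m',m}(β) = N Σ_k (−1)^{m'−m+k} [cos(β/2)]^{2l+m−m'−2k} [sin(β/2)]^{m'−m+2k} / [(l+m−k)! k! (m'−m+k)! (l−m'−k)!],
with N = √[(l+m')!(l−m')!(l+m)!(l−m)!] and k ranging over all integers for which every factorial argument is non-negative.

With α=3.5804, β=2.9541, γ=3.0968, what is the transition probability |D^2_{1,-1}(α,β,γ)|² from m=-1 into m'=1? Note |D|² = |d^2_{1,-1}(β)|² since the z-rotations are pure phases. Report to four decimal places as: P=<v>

First d^2_{1,-1}(β=2.9541), then the phase factors e^{-i(1)α} and e^{-i(-1)γ}:
Half-angle: c=0.093609, s=0.995609. N=√(6·1·1·6)=6.000000
Admissible k: 0..1 (factorial args all ≥0)
  k=0: (−1)^2·6.0000/(2)·0.0936^2·0.9956^2 = +0.026058
  k=1: (−1)^3·6.0000/(6)·0.0936^0·0.9956^4 = -0.982551
d^2_{1,-1}(2.9541) = +0.026058 -0.982551 = -0.956494
|D^2_{1,-1}|² = |d^2_{1,-1}(β)|² = (-0.956494)² = 0.914880 (the z-rotation phases have unit modulus)

P=0.9149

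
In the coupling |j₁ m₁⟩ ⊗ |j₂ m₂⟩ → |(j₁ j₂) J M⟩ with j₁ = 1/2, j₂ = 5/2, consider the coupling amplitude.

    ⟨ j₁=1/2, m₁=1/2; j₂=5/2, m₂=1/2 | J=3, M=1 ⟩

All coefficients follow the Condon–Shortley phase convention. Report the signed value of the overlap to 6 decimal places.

+0.816497

√[7·0!1!5!/7! · 1!0!3!2!4!2!] = √(96)
  +(−1)^0/∏(0,0,0,3,1,2)! = 1/12  (running 1/12)
⟨..|..⟩ = √(96)·(1/12) = +0.816497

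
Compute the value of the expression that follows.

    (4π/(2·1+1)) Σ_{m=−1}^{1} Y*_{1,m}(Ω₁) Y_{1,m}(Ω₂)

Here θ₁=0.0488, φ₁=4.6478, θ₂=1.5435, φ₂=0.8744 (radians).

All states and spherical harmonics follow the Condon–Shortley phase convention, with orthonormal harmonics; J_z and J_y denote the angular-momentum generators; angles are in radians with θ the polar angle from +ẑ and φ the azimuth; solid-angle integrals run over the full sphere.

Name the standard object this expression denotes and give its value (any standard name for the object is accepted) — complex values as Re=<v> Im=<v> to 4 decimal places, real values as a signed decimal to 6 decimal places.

Legendre polynomial (addition theorem), -0.012089

This sum is the spherical-harmonic addition theorem: it equals the Legendre polynomial P_l(cos γ) of the angle γ between the two directions.
Addition theorem: P_1(cos γ) = (4π/3) Σ_m Y*_{lm}(Ω₁) Y_{lm}(Ω₂), m = −1…1:
  m=-1: Y*=-0.001088-0.016818i  Y=+0.221537-0.264950i  product -0.004697-0.003438i
  m=+0: Y*=+0.488021-0.000000i  Y=+0.013335+0.000000i  product +0.006508+0.000000i
  m=+1: Y*=+0.001088-0.016818i  Y=-0.221537-0.264950i  product -0.004697+0.003438i
Accumulated sum -0.002886+0.000000i; after 4π/(2l+1) scaling, -0.012089+0.000000i ⇒ P_1 = -0.012089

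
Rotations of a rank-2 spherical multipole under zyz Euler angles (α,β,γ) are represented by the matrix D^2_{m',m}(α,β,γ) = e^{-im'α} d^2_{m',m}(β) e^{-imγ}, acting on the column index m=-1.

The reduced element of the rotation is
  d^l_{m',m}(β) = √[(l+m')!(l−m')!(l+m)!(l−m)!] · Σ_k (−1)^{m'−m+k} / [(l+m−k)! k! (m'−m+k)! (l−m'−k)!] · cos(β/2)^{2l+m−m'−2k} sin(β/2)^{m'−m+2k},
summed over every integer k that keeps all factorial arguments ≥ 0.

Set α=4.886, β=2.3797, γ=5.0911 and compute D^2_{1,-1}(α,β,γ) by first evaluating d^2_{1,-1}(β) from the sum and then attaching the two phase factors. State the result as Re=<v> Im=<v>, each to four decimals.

First d^2_{1,-1}(β=2.3797), then the phase factors e^{-i(1)α} and e^{-i(-1)γ}:
With c≡cos(β/2)=0.371799 and s≡sin(β/2)=0.928313, N=[6·1·1·6]^{1/2}=6.000000
k∈{0,1} keeps every argument non-negative
  k=0: (−1)^2·6.0000/(2)·0.3718^2·0.9283^2 = +0.357377
  k=1: (−1)^3·6.0000/(6)·0.3718^0·0.9283^4 = -0.742640
d^2_{1,-1}(2.3797) = +0.357377 -0.742640 = -0.385262
D = (+0.172740+0.984967i)·(-0.385262)·(+0.369723-0.929142i) = -0.377187-0.078464i

Re=-0.3772 Im=-0.0785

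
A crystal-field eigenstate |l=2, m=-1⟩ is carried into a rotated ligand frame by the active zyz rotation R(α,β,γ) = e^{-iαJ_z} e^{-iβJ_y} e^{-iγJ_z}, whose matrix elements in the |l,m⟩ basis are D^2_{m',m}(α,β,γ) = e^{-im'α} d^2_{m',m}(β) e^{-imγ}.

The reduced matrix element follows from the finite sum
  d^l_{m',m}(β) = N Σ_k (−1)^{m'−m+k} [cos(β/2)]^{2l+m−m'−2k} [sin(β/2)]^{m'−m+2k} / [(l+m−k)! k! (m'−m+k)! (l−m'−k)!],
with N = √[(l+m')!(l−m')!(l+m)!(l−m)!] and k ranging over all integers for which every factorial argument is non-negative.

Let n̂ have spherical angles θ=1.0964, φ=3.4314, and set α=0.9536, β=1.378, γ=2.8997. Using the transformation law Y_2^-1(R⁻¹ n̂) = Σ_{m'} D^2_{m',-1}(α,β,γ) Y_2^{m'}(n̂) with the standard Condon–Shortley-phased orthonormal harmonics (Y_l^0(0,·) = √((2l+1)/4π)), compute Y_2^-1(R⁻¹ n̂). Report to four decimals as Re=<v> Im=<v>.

Re=-0.3231 Im=-0.1820

Need the full column D^2_{m',-1} for m'=−2..2 at α=0.9536, β=1.3780, γ=2.8997.
cos(β/2)=0.771882, sin(β/2)=0.635766
d^2_{-2,-1}: single k=1 term ⇒ +0.584763;  D = +0.055184-0.582154i
d^2_{-1,-1}: k∈[0..1] ⇒ +0.354980 -0.722466 = -0.367486;  D = +0.278278+0.240015i
d^2_{0,-1}: k∈[0..1] ⇒ -0.716186 +0.485867 = -0.230318;  D = +0.223613-0.055171i
d^2_{1,-1}: k∈[0..1] ⇒ +0.722466 -0.163376 = +0.559090;  D = -0.204937+0.520175i
d^2_{2,-1}: single k=0 term ⇒ -0.396709;  D = -0.216840-0.332202i
Y_2^{m'}(θ=1.0964,φ=3.4314) and Σ D·Y over m':
  (+0.0552-0.5822i)·(+0.2557-0.1674i)  (+0.2783+0.2400i)·(-0.3008+0.0897i)  (+0.2236-0.0552i)·(-0.1180+0.0000i)  (-0.2049+0.5202i)·(+0.3008+0.0897i)  (-0.2168-0.3322i)·(+0.2557+0.1674i)
Y_2^-1(R⁻¹ n̂) = -0.323133-0.182015i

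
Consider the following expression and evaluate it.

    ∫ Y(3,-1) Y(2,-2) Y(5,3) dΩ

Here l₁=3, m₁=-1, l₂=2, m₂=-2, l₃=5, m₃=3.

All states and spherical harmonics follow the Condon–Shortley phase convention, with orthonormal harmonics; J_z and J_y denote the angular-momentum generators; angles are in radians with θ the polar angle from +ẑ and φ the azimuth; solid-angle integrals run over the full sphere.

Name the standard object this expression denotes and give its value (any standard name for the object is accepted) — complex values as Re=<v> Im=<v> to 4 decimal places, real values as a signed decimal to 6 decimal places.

This is a Gaunt coefficient — the integral of a triple product of spherical harmonics over the sphere.
m-sum 0 ✓  L=10 even ✓  1≤5≤5 ✓
Π(2lᵢ+1) = 7×5×11 = 385
triangle coeff Δ(3,2,5) = 1/2310
Σ_t [0,0]: t=0:+1/144 = 1/144
(3j)²=10/231 [(3 2 5; 0 0 0)], sign=-1
Σ_t [0,0]: t=0:+1/1152 = 1/1152
(3j)²=1/33 [(3 2 5; -1 -2 3)], sign=+1
⇒ 4πI² = 50/99
I = (-1)√(50/99/(4π)) = -0.20047604

Gaunt coefficient, -0.200476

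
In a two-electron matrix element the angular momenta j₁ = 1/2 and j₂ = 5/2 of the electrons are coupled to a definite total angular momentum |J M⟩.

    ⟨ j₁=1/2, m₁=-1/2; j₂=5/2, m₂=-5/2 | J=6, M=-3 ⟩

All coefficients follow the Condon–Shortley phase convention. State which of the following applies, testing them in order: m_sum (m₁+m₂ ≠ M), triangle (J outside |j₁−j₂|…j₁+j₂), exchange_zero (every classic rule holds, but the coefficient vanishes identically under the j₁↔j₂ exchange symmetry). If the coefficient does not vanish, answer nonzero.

m-sum: m₁+m₂ = -1/2+(-5/2) = -3, M = -3  ✓
triangle: need |j₁−j₂| ≤ J ≤ j₁+j₂, i.e. J ∈ [2, 3]; J = 6 is outside ✗ ⇒ coefficient is 0

triangle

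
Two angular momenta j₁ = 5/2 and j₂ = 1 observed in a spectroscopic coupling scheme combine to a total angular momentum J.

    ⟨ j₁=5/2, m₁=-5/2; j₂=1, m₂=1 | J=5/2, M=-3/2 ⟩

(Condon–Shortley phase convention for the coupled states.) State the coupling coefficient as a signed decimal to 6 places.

−√(2/7) = -0.534522

√[6·1!4!1!/7! · 0!5!2!0!1!4!] = √(1152/7)
  +(−1)^1/∏(1,0,4,1,0,0)! = -1/24  (running -1/24)
⟨..|..⟩ = √(1152/7)·(-1/24) = -0.534522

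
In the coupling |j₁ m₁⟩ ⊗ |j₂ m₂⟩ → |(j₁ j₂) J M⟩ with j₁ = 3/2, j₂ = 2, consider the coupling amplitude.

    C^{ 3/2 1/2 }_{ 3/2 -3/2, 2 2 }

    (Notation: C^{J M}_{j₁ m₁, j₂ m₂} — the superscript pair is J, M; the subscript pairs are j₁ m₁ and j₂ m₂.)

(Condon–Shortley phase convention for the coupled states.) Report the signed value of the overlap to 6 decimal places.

triangle: 2!×1!×2!/6! = 4/720
(j±m)!: 0!×3!×4!×0!×2!×1! = 288
prefactor² = (2J+1)×Δ×N² = 32/5
  k=2: +1/(2!×0!×1!×2!×0!×0!) = 1/4
Σ = 1/4  ⇒  CG² = 32/5×(1/4)² = 2/5
CG = +√(2/5) = +0.632456

+0.632456  (= +√(2/5))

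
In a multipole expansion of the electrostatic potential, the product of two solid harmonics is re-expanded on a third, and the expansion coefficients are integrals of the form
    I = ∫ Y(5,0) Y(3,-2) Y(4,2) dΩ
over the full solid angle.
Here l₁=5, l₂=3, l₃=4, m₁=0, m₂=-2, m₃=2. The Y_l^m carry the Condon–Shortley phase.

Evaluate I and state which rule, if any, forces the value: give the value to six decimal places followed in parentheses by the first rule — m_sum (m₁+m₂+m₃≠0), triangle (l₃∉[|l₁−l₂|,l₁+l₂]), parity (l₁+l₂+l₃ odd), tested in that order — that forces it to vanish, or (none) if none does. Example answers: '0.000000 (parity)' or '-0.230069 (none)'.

Checks pass: Σm=0; 12 even; l₃=4∈[2,8].
(2·5+1)(2·3+1)(2·4+1) = 693
Δ: 4! 6! 2! / 13! → 1/180180
sum: t=1:−1/576 t=2:+1/144 t=3:−1/576 = 1/288
3j²(5 3 4; 0 0 0) = Δ·Π!·Σ² = 20/1001  (sign +1)
sum: t=0:+1/2880 t=1:−1/576 = -1/720
3j²(5 3 4; 0 -2 2) = Δ·Π!·Σ² = 80/3003  (sign -1)
combine: 4πI² = 693·20/1001·80/3003 = 4800/13013
take √, sign -1: I = -0.17132746
No selection rule forces the value: the integral is nonzero (none).

-0.171327 (none)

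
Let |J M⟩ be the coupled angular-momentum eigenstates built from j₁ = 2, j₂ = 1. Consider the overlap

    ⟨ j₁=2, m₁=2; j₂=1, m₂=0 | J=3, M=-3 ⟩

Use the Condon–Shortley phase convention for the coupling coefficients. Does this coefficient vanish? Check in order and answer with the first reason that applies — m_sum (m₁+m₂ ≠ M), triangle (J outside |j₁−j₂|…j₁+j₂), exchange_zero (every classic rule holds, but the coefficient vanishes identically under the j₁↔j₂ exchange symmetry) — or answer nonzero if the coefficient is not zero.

m-sum: m₁+m₂ = 2+0 = 2, M = -3  ✗ ⇒ coefficient is 0

m_sum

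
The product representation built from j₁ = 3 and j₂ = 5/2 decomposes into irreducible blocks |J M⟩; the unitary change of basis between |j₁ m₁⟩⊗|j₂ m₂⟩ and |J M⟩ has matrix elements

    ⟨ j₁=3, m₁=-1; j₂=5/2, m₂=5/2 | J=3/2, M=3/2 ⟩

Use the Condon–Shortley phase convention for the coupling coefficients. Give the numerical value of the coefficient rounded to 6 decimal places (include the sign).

+0.267261  (= +√(1/14))

triangle: 4!·2!·1!/8! = 48/40320
(j±m)!: 2!·4!·5!·0!·3!·0! = 34560
prefactor² = (2J+1)·Δ·N² = 1152/7
  k=4: +1/(4!·0!·0!·1!·2!·0!) = 1/48
Σ = 1/48  ⇒  CG² = 1152/7·(1/48)² = 1/14
CG = +√(1/14) = +0.267261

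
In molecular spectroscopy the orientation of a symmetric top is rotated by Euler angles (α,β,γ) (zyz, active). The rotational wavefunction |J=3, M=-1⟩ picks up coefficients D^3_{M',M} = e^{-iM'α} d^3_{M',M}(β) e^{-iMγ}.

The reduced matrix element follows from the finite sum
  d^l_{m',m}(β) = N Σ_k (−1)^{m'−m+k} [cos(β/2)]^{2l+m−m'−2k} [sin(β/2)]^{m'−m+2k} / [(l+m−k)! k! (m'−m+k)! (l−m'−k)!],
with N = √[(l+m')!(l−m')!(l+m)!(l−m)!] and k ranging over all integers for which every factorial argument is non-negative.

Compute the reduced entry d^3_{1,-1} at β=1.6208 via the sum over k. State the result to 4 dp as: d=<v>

d^3_{1,-1}(β=1.6208) via the finite sum:
Half-angle: c=0.689209, s=0.724563. N=√(24·2·2·24)=48.000000
The bounds max(0,m−m')=0 and min(l+m,l−m')=2 give 3 terms
  k=0: (−1)^2·48.0000/(8)·0.6892^4·0.7246^2 = +0.710733
  k=1: (−1)^3·48.0000/(6)·0.6892^2·0.7246^4 = -1.047360
  k=2: (−1)^4·48.0000/(48)·0.6892^0·0.7246^6 = +0.144696
d^3_{1,-1}(1.6208) = +0.710733 -1.047360 +0.144696 = -0.191931

d=-0.1919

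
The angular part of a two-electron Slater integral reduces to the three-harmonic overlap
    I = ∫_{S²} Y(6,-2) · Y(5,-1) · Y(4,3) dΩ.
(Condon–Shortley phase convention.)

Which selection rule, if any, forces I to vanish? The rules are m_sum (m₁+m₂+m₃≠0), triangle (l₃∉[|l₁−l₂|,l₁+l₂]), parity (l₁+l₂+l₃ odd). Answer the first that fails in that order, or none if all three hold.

Σmᵢ = 0  ✓
l₃∈[|l₁−l₂|,l₁+l₂]=[1,11], have l₃=4  ✓
Σlᵢ = 15 ⇒ odd  ✗

parity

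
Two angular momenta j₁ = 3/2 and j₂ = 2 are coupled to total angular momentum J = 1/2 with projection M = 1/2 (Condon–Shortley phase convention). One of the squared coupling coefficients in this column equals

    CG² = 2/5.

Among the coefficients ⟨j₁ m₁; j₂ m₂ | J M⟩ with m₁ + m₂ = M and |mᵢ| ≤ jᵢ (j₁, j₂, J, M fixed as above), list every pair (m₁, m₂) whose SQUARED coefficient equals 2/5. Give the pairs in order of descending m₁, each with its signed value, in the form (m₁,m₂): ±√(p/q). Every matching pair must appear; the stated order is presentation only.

(-3/2,2): −√(2/5)

Admissible pairs with m₁+m₂ = M = 1/2: (-3/2,2), (-1/2,1), (1/2,0), (3/2,-1)
  (m₁,m₂)=(3/2,-1): CG² = 1/10, CG = +√(1/10)
  (m₁,m₂)=(1/2,0): CG² = 1/5, CG = −√(1/5)
  (m₁,m₂)=(-1/2,1): CG² = 3/10, CG = +√(3/10)
  (m₁,m₂)=(-3/2,2): CG² = 2/5, CG = −√(2/5)   ← matches the target
Pairs with CG² = 2/5: (-3/2,2): −√(2/5)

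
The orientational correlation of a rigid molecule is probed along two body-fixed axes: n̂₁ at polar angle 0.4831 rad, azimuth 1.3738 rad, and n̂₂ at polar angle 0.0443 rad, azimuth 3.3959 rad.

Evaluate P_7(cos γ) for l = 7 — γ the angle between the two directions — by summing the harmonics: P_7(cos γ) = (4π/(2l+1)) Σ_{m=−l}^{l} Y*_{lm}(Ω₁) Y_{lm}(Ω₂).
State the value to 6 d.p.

Addition theorem: P_7(cos γ) = (4π/15) Σ_m Y*_{lm}(Ω₁) Y_{lm}(Ω₂), m = −7…7:
  m=-7: (-0.002291, -0.000445) × (0.000000, 0.000000) = (-0.000000, -0.000000)  (running Σ = (-0.000000, -0.000000))
  m=-6: (-0.006311, 0.015405) × (0.000000, -0.000000) = (0.000000, 0.000000)  (running Σ = (0.000000, 0.000000))
  m=-5: (0.060808, 0.040347) × (-0.000000, 0.000001) = (-0.000000, 0.000000)  (running Σ = (-0.000000, 0.000000))
  m=-4: (0.153550, -0.154346) × (0.000015, -0.000024) = (-0.000001, -0.000006)  (running Σ = (-0.000001, -0.000006))
  m=-3: (-0.242127, -0.360851) × (-0.000553, 0.000528) = (0.000324, 0.000071)  (running Σ = (0.000323, 0.000066))
  m=-2: (-0.460497, 0.191443) × (0.012759, -0.007114) = (-0.004514, 0.005719)  (running Σ = (-0.004191, 0.005784))
  m=-1: (0.019446, 0.097432) × (-0.172903, 0.044944) = (-0.007741, -0.015972)  (running Σ = (-0.011932, -0.010188))
  m=0: (-0.439100, -0.000000) × (1.062734, 0.000000) = (-0.466646, -0.000000)  (running Σ = (-0.478578, -0.010188))
  m=1: (-0.019446, 0.097432) × (0.172903, 0.044944) = (-0.007741, 0.015972)  (running Σ = (-0.486319, 0.005784))
  m=2: (-0.460497, -0.191443) × (0.012759, 0.007114) = (-0.004514, -0.005719)  (running Σ = (-0.490833, 0.000066))
  m=3: (0.242127, -0.360851) × (0.000553, 0.000528) = (0.000324, -0.000071)  (running Σ = (-0.490509, -0.000006))
  m=4: (0.153550, 0.154346) × (0.000015, 0.000024) = (-0.000001, 0.000006)  (running Σ = (-0.490510, 0.000000))
  m=5: (-0.060808, 0.040347) × (0.000000, 0.000001) = (-0.000000, -0.000000)  (running Σ = (-0.490510, 0.000000))
  m=6: (-0.006311, -0.015405) × (0.000000, 0.000000) = (0.000000, -0.000000)  (running Σ = (-0.490510, -0.000000))
  m=7: (0.002291, -0.000445) × (-0.000000, 0.000000) = (-0.000000, 0.000000)  (running Σ = (-0.490510, -0.000000))
Accumulated sum (-0.490510, -0.000000); after 4π/(2l+1) scaling, (-0.410929, -0.000000) ⇒ P_7 = -0.410929

-0.410929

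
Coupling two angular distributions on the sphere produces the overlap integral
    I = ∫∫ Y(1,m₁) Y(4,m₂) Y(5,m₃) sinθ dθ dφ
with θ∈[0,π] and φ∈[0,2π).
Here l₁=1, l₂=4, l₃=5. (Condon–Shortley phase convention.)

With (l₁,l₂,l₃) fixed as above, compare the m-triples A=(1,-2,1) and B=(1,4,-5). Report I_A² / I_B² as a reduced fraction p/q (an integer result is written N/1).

2/15

l's match ⇒ only the (l;m) 3-j factors differ between A and B.
A: triangle coeff Δ(1,4,5) = 1/495; Σ_t [0,0]: t=0:+1/2880 = 1/2880; (3j)²=2/165 [(1 4 5; 1 -2 1)], sign=+1
B: triangle coeff Δ(1,4,5) = 1/495; Σ_t [0,0]: t=0:+1/80640 = 1/80640; (3j)²=1/11 [(1 4 5; 1 4 -5)], sign=+1
I_A²/I_B² = (2/165)/(1/11) = 2/15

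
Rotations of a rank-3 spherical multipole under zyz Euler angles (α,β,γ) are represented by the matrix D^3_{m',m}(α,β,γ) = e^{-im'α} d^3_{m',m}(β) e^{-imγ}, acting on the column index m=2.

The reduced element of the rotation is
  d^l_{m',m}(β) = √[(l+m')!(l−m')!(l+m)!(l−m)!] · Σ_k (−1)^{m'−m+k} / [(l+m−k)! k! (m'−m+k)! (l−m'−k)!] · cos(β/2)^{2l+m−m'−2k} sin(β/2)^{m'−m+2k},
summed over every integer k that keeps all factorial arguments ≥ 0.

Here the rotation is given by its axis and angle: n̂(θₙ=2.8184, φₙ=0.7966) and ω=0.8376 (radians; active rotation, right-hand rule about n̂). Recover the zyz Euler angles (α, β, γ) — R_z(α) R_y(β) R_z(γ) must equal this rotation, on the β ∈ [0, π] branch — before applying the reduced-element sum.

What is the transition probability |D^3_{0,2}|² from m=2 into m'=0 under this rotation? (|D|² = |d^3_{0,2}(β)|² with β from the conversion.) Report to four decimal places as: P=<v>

Axis–angle → zyz. n̂ = (sinθₙcosφₙ, sinθₙsinφₙ, cosθₙ) = (+0.222044, +0.227075, -0.948226), ω = 0.8376.
R = I cosω + sinω [n̂]ₓ + (1−cosω) n̂n̂ᵀ gives
  R = [+0.685555, +0.721246, +0.099087; -0.687892, +0.686303, -0.236205; -0.238365, +0.093770, +0.966638]
β = atan2(√(R₁₃²+R₂₃²), R₃₃) = 0.259033; α = atan2(R₂₃, R₁₃) mod 2π = 5.109588; γ = atan2(R₃₂, −R₃₁) mod 2π = 0.374795
D^3_{0,2}(5.1096,0.2590,0.3748) = e^{-i·0·5.1096}·d^3_{0,2}(0.2590)·e^{-i·2·0.3748}. Compute d first:
With c≡cos(β/2)=0.991624 and s≡sin(β/2)=0.129155, N=[6·6·120·1]^{1/2}=65.726707
k∈{2,3} keeps every argument non-negative
  k=2: (−1)^0·65.7267/(12)·0.9916^4·0.1292^2 = +0.088343
  k=3: (−1)^1·65.7267/(12)·0.9916^2·0.1292^4 = -0.001499
d^3_{0,2}(0.2590) = +0.088343 -0.001499 = +0.086844
|D^3_{0,2}|² = |d^3_{0,2}(β)|² = (+0.086844)² = 0.007542 (the z-rotation phases have unit modulus)

P=0.0075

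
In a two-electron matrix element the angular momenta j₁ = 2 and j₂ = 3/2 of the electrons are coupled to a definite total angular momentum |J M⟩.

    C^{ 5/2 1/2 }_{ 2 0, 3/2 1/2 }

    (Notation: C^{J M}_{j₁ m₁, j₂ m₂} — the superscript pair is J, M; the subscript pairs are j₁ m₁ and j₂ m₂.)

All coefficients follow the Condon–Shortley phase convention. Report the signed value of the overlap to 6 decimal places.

−√(3/35) = -0.292770

j₁+j₂−J=1  J+j₁−j₂=3  J−j₁+j₂=2  j₁+j₂+J+1=7
(j₁±m₁, j₂±m₂, J±M) = (2,2,2,1,3,2)
P² = 48/35
sum k=0..1:
  [0] +1/4 = 1/4
  [1] −1/2 = -1/2
S = -1/4
C² = P²·S² = 3/35 ; C = -0.292770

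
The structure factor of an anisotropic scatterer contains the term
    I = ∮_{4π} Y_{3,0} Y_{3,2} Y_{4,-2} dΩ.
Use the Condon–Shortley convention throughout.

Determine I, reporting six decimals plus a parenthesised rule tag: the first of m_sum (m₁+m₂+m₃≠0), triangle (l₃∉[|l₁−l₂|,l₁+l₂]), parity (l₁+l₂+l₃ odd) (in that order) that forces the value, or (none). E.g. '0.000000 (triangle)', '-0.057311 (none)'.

Checks pass: Σm=0; 10 even; l₃=4∈[0,6].
(2·3+1)(2·3+1)(2·4+1) = 441
Δ: 2! 4! 4! / 11! → 1/34650
sum: t=0:+1/72 t=1:−1/16 t=2:+1/72 = -5/144
3j²(3 3 4; 0 0 0) = Δ·Π!·Σ² = 2/77  (sign -1)
sum: t=1:−1/96 t=2:+1/72 = 1/288
3j²(3 3 4; 0 2 -2) = Δ·Π!·Σ² = 1/462  (sign +1)
combine: 4πI² = 441·2/77·1/462 = 3/121
take √, sign -1: I = -0.04441841
No selection rule forces the value: the integral is nonzero (none).

-0.044418 (none)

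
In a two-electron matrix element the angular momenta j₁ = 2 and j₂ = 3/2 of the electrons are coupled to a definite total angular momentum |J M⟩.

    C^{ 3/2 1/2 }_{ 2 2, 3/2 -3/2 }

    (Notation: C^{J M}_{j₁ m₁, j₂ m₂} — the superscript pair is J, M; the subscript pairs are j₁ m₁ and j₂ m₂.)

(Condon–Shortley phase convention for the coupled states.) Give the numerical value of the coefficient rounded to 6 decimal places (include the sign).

+√(2/5) ≈ +0.632456

j₁+j₂−J=2  J+j₁−j₂=2  J−j₁+j₂=1  j₁+j₂+J+1=6
(j₁±m₁, j₂±m₂, J±M) = (4,0,0,3,2,1)
P² = 32/5
sum k=0..0:
  [0] +1/4 = 1/4
S = 1/4
C² = P²·S² = 2/5 ; C = +0.632456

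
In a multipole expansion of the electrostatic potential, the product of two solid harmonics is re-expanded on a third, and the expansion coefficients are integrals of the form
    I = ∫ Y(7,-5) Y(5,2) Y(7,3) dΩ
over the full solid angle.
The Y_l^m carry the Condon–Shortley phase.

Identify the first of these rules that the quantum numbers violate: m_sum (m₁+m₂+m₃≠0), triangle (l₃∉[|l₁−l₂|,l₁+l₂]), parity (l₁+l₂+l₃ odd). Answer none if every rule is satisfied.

Σmᵢ = 0  ✓
l₃∈[|l₁−l₂|,l₁+l₂]=[2,12], have l₃=7  ✓
Σlᵢ = 19 ⇒ odd  ✗

parity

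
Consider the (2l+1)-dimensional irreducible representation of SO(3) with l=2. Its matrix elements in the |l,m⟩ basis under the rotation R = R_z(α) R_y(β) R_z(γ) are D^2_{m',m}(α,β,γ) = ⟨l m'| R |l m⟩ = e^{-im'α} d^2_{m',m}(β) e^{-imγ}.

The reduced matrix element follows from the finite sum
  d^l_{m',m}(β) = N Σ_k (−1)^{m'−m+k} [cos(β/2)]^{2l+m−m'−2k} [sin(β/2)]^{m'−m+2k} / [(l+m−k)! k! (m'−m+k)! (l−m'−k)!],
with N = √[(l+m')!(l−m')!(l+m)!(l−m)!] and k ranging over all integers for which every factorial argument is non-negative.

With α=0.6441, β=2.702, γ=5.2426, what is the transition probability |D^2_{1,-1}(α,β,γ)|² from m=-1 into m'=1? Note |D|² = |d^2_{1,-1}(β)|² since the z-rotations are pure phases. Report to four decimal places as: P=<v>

P=0.5950

Split into d^2_{1,-1}(β=2.7020) × two z-phases.
With c≡cos(β/2)=0.218031 and s≡sin(β/2)=0.975942, N=[6·1·1·6]^{1/2}=6.000000
Admissible k: 0..1 (factorial args all ≥0)
  k=0: (−1)^2·6.0000/(2)·0.2180^2·0.9759^2 = +0.135833
  k=1: (−1)^3·6.0000/(6)·0.2180^0·0.9759^4 = -0.907185
d^2_{1,-1}(2.7020) = +0.135833 -0.907185 = -0.771352
|D^2_{1,-1}|² = |d^2_{1,-1}(β)|² = (-0.771352)² = 0.594984 (the z-rotation phases have unit modulus)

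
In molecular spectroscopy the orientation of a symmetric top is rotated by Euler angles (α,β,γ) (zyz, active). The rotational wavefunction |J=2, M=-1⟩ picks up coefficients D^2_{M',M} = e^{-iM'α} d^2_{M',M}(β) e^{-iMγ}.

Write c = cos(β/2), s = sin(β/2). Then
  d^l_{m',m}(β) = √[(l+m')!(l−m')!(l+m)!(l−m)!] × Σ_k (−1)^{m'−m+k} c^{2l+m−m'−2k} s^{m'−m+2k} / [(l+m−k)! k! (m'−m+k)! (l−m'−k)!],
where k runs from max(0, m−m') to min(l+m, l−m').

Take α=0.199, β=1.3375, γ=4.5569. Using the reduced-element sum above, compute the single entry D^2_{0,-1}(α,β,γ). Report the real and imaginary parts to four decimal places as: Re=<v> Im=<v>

Split into d^2_{0,-1}(β=1.3375) × two z-phases.
With c≡cos(β/2)=0.784597 and s≡sin(β/2)=0.620006, N=[2·2·1·6]^{1/2}=4.898979
Admissible k: 0..1 (factorial args all ≥0)
  k=0: (−1)^1·4.8990/(2)·0.7846^3·0.6200^1 = -0.733520
  k=1: (−1)^2·4.8990/(2)·0.7846^1·0.6200^3 = +0.458046
d^2_{0,-1}(1.3375) = -0.733520 +0.458046 = -0.275473
Phases: e^{-i·(0)·0.1990}=+1.000000+0.000000i, e^{-i·(-1)·4.5569}=-0.154863-0.987936i ⇒ D=+0.042661+0.272150i

Re=0.0427 Im=0.2721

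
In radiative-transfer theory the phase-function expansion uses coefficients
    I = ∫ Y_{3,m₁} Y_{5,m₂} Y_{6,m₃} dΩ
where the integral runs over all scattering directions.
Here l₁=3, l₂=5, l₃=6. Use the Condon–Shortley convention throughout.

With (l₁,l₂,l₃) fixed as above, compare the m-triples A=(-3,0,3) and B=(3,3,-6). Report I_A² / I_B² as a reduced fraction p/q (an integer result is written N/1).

28/11

Same 3,5,6: normalisation and zero-m 3j drop out of the ratio.
A: Δ: 2! 4! 8! / 15! → 1/675675; sum: t=2:+1/34560 = 1/34560; 3j²(3 5 6; -3 0 3) = Δ·Π!·Σ² = 4/143  (sign -1)
B: Δ: 2! 4! 8! / 15! → 1/675675; sum: t=0:+1/1935360 = 1/1935360; 3j²(3 5 6; 3 3 -6) = Δ·Π!·Σ² = 1/91  (sign +1)
I_A²/I_B² = (4/143)/(1/91) = 28/11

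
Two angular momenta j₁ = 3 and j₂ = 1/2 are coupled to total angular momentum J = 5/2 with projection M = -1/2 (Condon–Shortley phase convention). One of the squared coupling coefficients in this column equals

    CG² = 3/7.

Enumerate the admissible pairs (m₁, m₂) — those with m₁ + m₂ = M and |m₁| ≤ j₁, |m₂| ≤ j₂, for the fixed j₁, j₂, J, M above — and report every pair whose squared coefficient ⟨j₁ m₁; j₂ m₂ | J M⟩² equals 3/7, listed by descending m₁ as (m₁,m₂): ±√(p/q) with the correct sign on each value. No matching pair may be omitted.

(0,-1/2): +√(3/7)

Admissible pairs with m₁+m₂ = M = -1/2: (-1,1/2), (0,-1/2)
  (m₁,m₂)=(0,-1/2): CG² = 3/7, CG = +√(3/7)   ← matches the target
  (m₁,m₂)=(-1,1/2): CG² = 4/7, CG = −√(4/7)
Pairs with CG² = 3/7: (0,-1/2): +√(3/7)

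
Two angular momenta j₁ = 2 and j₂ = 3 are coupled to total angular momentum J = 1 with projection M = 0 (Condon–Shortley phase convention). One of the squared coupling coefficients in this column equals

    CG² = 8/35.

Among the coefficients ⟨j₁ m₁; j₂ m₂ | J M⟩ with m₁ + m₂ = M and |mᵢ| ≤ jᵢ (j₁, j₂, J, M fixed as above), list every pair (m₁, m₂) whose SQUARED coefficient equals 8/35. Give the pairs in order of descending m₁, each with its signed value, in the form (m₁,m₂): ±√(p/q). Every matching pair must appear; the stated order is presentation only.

Admissible pairs with m₁+m₂ = M = 0: (-2,2), (-1,1), (0,0), (1,-1), (2,-2)
  (m₁,m₂)=(2,-2): CG² = 1/7, CG = +√(1/7)
  (m₁,m₂)=(1,-1): CG² = 8/35, CG = −√(8/35)   ← matches the target
  (m₁,m₂)=(0,0): CG² = 9/35, CG = +√(9/35)
  (m₁,m₂)=(-1,1): CG² = 8/35, CG = −√(8/35)   ← matches the target
  (m₁,m₂)=(-2,2): CG² = 1/7, CG = +√(1/7)
Pairs with CG² = 8/35: (1,-1): −√(8/35); (-1,1): −√(8/35)

(1,-1): −√(8/35); (-1,1): −√(8/35)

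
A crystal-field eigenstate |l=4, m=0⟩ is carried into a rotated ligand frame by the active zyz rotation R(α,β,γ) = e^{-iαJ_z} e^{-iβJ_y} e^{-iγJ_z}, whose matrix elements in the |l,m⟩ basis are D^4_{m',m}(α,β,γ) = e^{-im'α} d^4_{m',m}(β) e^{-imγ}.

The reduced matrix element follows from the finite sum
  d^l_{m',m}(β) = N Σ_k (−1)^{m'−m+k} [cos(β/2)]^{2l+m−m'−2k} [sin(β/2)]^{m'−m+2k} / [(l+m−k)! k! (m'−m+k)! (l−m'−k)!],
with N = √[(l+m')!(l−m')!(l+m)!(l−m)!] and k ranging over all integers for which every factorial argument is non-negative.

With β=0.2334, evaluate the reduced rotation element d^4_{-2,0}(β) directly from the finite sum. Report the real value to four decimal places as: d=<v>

d^4_{-2,0}(β=0.2334) via the finite sum:
c=cos(0.233400/2)=0.993198, s=sin(0.233400/2)=0.116435; N=√[2·720·24·24]=910.735966
Admissible k: 2..4 (factorial args all ≥0)
  k=2: (−1)^0·910.7360/(96)·0.9932^6·0.1164^2 = +0.123454
  k=3: (−1)^1·910.7360/(36)·0.9932^4·0.1164^4 = -0.004525
  k=4: (−1)^2·910.7360/(96)·0.9932^2·0.1164^6 = +0.000023
d^4_{-2,0}(0.2334) = +0.123454 -0.004525 +0.000023 = +0.118953

d=0.1190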